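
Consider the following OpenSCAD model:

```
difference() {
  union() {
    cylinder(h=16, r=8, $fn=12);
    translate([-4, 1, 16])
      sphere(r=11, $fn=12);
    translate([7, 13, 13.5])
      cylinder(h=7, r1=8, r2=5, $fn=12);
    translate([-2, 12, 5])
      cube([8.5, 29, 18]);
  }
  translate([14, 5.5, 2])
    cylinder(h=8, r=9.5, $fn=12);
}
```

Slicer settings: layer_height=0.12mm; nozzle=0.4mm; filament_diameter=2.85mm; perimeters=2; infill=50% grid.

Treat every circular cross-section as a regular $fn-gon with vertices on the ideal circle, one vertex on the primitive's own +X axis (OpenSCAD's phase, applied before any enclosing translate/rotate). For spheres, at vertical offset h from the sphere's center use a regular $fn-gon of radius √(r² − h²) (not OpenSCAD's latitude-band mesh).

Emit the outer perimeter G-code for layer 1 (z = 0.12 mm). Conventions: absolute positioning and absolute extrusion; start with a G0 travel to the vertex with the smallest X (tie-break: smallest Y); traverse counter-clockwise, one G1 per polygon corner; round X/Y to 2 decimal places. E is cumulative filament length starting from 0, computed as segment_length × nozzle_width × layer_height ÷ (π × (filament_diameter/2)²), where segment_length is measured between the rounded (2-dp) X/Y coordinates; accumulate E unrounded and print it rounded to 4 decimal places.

At z = 0.12 mm: the r=8 cylinder contributes a regular 12-gon of circumradius 8; the sphere at (-4, 1) is not intersected at this z (|z−center|=15.880 > r=11); the cone at (7, 13) is absent (z outside [13.5, 20.5]); the cube at (-2, 12) is not intersected at this z (z outside [5, 23]); Taking the union: only the r=8 cylinder is present, so the union is just that shape — 1 connected region; the cylinder at (14, 5.5) does not reach this height (z outside [2, 10]); Subtracting the remaining from the first: none of the subtracted shapes is present at this height, so that combined region is unchanged — 1 connected region. The outline is a single polygon with 12 vertices. Extrusion per mm of travel: 0.4 × 0.12 / (π × 1.425²) = 0.007524. Accumulating E over each segment gives final E = 0.3740.

G0 X-8.00 Y0.00 Z0.12
G1 X-6.93 Y-4.00 E0.0312
G1 X-4.00 Y-6.93 E0.0623
G1 X0.00 Y-8.00 E0.0935
G1 X4.00 Y-6.93 E0.1246
G1 X6.93 Y-4.00 E0.1558
G1 X8.00 Y0.00 E0.1870
G1 X6.93 Y4.00 E0.2181
G1 X4.00 Y6.93 E0.2493
G1 X0.00 Y8.00 E0.2805
G1 X-4.00 Y6.93 E0.3116
G1 X-6.93 Y4.00 E0.3428
G1 X-8.00 Y0.00 E0.3740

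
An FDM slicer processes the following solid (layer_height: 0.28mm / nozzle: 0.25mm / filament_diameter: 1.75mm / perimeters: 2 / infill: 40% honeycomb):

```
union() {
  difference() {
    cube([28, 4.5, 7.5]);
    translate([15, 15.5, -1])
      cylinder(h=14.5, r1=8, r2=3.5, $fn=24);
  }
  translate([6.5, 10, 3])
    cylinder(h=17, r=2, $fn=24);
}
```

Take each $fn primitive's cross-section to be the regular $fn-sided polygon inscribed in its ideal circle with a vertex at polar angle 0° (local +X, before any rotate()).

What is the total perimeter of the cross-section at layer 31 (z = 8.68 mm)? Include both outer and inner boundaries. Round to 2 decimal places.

At z = 8.68 mm: the cube does not reach this height (z outside [0, 7.5]); the cone at (15, 15.5) contributes a regular 24-gon of circumradius 4.996 (interpolated between r1=8 and r2=3.5 at t=0.668) (perimeter = 2·24·4.996·sin(180°/24) = 31.30 mm); Subtracting the remaining from the first: the first operand is absent here, so nothing remains; the r=2 cylinder at (6.5, 10) contributes a regular 24-gon of circumradius 2 (perimeter = 2·24·2.000·sin(180°/24) = 12.53 mm); Merging all regions: only the r=2 cylinder at (6.5, 10) is present, so the union is just that shape — boundary = 12.53 mm. Overall, the cross-section is a single solid region. Total boundary length (outer) = 12.53 mm.

12.53 mm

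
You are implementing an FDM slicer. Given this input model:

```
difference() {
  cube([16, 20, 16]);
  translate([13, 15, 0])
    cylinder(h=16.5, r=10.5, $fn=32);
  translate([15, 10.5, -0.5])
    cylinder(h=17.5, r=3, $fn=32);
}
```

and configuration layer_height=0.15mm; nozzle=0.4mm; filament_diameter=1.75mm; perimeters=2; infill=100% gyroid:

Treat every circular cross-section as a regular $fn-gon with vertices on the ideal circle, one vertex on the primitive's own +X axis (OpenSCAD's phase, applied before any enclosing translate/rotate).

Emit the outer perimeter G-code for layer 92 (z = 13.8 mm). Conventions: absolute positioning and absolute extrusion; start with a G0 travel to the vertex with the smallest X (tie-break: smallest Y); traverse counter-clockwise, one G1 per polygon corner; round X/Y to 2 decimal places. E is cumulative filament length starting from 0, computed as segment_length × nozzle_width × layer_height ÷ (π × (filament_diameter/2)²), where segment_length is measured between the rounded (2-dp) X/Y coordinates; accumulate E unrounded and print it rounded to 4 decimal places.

At z = 13.8 mm: the cube is present — its section is the full 16×20 rectangle; the r=10.5 cylinder at (13, 15) contributes a regular 32-gon of circumradius 10.5; the r=3 cylinder at (15, 10.5) gives a regular 32-gon of circumradius 3 (constant along its height); Subtracting the remaining from the first: starting from the 16×20 cube, the r=10.5 cylinder at (13, 15) partially overlaps it — only the 182.26 mm² overlap (of its 344.14 mm²) is removed, clipping the outline; the r=3 cylinder at (15, 10.5) misses the remaining region (no effect) — 1 connected region. The outline is a single polygon with 17 vertices. Extrusion per mm of travel: 0.4 × 0.15 / (π × 0.875²) = 0.024945. Accumulating E over each segment gives final E = 1.7351.

G0 X0.00 Y0.00 Z13.80
G1 X16.00 Y0.00 E0.3991
G1 X16.00 Y4.99 E0.5236
G1 X15.05 Y4.70 E0.5484
G1 X13.00 Y4.50 E0.5998
G1 X10.95 Y4.70 E0.6511
G1 X8.98 Y5.30 E0.7025
G1 X7.17 Y6.27 E0.7537
G1 X5.58 Y7.58 E0.8051
G1 X4.27 Y9.17 E0.8565
G1 X3.30 Y10.98 E0.9077
G1 X2.70 Y12.95 E0.9591
G1 X2.50 Y15.00 E1.0105
G1 X2.70 Y17.05 E1.0619
G1 X3.30 Y19.02 E1.1132
G1 X3.82 Y20.00 E1.1409
G1 X0.00 Y20.00 E1.2362
G1 X0.00 Y0.00 E1.7351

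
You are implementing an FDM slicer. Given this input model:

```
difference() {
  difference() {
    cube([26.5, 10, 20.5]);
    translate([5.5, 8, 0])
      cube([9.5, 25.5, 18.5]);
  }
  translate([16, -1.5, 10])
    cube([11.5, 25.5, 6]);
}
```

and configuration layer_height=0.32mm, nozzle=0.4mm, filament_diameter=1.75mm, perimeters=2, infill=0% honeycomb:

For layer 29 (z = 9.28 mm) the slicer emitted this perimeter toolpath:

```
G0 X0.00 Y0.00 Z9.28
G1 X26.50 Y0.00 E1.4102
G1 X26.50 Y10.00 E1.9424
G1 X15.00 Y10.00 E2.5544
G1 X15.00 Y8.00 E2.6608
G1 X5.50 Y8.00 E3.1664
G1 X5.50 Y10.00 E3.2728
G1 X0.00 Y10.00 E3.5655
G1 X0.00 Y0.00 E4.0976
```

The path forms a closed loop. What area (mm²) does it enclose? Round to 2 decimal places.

Apply the shoelace formula to the sequence of (X, Y) vertices; enclosed area = 246.00 mm².

246.00 mm²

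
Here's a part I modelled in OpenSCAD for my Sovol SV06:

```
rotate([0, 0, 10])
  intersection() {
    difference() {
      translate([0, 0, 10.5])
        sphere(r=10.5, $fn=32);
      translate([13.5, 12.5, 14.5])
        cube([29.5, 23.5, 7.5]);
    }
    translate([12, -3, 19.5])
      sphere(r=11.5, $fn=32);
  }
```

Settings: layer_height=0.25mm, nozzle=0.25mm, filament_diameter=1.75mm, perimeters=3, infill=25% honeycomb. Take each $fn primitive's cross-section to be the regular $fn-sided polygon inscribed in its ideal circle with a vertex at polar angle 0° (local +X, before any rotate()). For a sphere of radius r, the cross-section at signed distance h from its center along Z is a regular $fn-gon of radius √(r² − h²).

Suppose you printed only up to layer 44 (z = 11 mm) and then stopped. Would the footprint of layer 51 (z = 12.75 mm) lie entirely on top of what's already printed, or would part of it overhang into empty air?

Compare the two slices. At z = 11: the r=10.5 sphere slices to a regular 32-gon of circumradius 10.488 (√(r²−h²) with h=0.5 from center) (area = (32/2)·10.488²·sin(360°/32) = 343.36 mm²); the cube at (13.5, 12.5) is absent (z outside [14.5, 22]); After the difference (first − rest): none of the subtracted shapes is present at this height, so the r=10.5 sphere is unchanged — area = 343.36 mm²; the r=11.5 sphere at (12, -3) slices to a regular 32-gon of circumradius 7.746 (√(r²−h²) with h=8.5 from center) (area = (32/2)·7.746²·sin(360°/32) = 187.29 mm²); Taking the intersection: the r=11.5 sphere at (12, -3) partially overlaps the result so far; clipping to the common part keeps 52.50 mm² — area = 52.50 mm²; (rotated 10° about Z; rotation is an isometry so areas/perimeters/island counts are preserved). At z = 12.75: the r=10.5 sphere contributes a regular 32-gon of circumradius √(10.5²−2.25²) = 10.256 (area = (32/2)·10.256²·sin(360°/32) = 328.34 mm²); the cube at (13.5, 12.5) is not intersected at this z (z outside [14.5, 22]); After the difference (first − rest): none of the subtracted shapes is present at this height, so the r=10.5 sphere is unchanged — area = 328.34 mm²; the sphere at (12, -3): section is a regular 32-gon, circumradius = √(r²−h²) = √(11.5²−6.75²) = 9.311 (area = (32/2)·9.311²·sin(360°/32) = 270.59 mm²); After intersecting: the r=11.5 sphere at (12, -3) partially overlaps that combined region; clipping to the common part keeps 74.69 mm² — area = 74.69 mm²; (rotated 10° about Z; rotation is an isometry so areas/perimeters/island counts are preserved). Checking containment: at z = 12.75 the cross-section extends beyond the z = 11 cross-section by about 25.40 mm².

part overhangs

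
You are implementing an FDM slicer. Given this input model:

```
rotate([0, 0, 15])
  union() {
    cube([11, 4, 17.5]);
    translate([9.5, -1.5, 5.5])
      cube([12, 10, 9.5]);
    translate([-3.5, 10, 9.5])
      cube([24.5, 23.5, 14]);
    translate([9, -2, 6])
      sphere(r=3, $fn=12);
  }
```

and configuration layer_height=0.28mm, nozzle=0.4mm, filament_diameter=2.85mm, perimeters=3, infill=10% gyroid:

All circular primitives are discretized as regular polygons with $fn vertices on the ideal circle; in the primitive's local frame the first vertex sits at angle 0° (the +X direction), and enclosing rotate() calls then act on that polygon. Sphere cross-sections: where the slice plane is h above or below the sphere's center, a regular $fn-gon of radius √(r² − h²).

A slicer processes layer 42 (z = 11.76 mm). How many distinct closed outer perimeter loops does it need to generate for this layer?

At z = 11.76 mm: the cube is present — its section is the full 11×4 rectangle; the cube at (9.5, -1.5) is present — its section is the full 12×10 rectangle; the cube at (-3.5, 10) (footprint 24.5×23.5) is included at this height; the sphere at (9, -2) is not intersected at this z (|z−center|=5.760 > r=3); Merging all regions: the regions partially overlap (shared area 6.00 mm²), so overlapping operands fuse into one piece — 2 connected regions; (rotated 15° about Z; rotation is an isometry so areas/perimeters/island counts are preserved). The result has 2 disconnected regions.

2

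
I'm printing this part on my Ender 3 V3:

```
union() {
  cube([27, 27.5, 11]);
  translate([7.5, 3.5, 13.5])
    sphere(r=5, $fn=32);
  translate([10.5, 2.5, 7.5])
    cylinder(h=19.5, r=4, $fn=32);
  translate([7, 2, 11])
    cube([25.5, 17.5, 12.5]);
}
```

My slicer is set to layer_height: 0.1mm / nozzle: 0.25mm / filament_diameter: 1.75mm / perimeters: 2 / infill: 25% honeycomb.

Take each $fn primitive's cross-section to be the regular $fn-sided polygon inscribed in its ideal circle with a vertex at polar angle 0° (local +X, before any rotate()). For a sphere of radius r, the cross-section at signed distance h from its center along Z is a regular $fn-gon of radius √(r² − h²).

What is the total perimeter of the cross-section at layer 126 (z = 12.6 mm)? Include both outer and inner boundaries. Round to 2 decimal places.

At z = 12.6 mm: the cube does not reach this height (z outside [0, 11]); the sphere at (7.5, 3.5): section is a regular 32-gon, circumradius = √(r²−h²) = √(5²−0.9²) = 4.918 (perimeter = 2·32·4.918·sin(180°/32) = 30.85 mm); the cylinder at (10.5, 2.5): section is a regular 32-gon, circumradius r=4 (perimeter = 2·32·4.000·sin(180°/32) = 25.09 mm); the 25.5×17.5 cube at (7, 2) contributes its full rectangle (perimeter 86.00 mm); Merging all regions: the regions partially overlap (shared area 70.32 mm²), so the edge portions inside another operand are dropped and the merged outline is re-measured after clipping — boundary = 95.94 mm. Overall, the cross-section is a single solid region. Total boundary length (outer) = 95.94 mm.

95.94 mm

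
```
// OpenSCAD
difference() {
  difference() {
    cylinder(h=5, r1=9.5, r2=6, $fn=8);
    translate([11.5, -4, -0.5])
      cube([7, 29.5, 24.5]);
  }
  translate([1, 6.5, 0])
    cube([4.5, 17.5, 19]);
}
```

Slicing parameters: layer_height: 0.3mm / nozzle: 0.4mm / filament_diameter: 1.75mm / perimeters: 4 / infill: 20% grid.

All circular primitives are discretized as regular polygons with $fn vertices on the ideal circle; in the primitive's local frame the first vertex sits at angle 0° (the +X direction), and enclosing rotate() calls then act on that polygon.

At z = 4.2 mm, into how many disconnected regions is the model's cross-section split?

At z = 4.2 mm: the cone: at t=0.840 of its height the radius interpolates to r₁+(r₂−r₁)t = 6.560, giving a regular 8-gon of that circumradius; the cube at (11.5, -4) is present — its section is the full 7×29.5 rectangle; Subtracting the remaining from the first: starting from the cone, the 7×29.5 cube at (11.5, -4) misses the remaining region (no effect) — 1 connected region; the 4.5×17.5 cube at (1, 6.5) contributes its full rectangle; Subtracting the remaining from the first: starting from that combined region, the 4.5×17.5 cube at (1, 6.5) misses the remaining region (no effect) — 1 connected region. The result has 1 disconnected region.

1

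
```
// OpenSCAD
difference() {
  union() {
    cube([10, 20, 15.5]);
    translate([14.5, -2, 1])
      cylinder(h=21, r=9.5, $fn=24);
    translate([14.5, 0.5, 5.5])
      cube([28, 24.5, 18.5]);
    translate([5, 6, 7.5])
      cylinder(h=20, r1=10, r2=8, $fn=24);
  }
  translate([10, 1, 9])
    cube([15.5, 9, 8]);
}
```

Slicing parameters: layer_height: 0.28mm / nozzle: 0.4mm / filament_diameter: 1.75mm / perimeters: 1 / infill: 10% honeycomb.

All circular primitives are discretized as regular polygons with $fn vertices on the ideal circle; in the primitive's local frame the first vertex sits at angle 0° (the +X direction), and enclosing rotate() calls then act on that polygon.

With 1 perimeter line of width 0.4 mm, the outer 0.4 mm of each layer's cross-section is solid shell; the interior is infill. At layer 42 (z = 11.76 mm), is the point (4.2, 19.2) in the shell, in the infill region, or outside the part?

At z = 11.76 mm: the cube (footprint 10×20) is included at this height; the cylinder at (14.5, -2): section is a regular 24-gon, circumradius r=9.5; the 28×24.5 cube at (14.5, 0.5) contributes its full rectangle; the cone at (5, 6): at t=0.213 of its height the radius interpolates to r₁+(r₂−r₁)t = 9.574, giving a regular 24-gon of that circumradius; Merging all regions: the regions partially overlap (shared area 262.42 mm²), so overlapping operands fuse into one piece — 1 connected region; the 15.5×9 cube at (10, 1) contributes its full rectangle; Subtracting the remaining from the first: starting from that combined region, the 15.5×9 cube at (10, 1) partially overlaps it — only the 138.45 mm² overlap (of its 139.50 mm²) is removed, clipping the outline — 1 connected region. Overall, the cross-section is a single solid region. The nearest boundary edge runs (0.00, 20.00)→(10.00, 20.00); distance from the point to it = 0.80 mm. The point is inside the cross-section and 0.80 mm from the nearest boundary — more than the 0.4 mm shell width (1 × 0.4), so it's in the infill interior.

infill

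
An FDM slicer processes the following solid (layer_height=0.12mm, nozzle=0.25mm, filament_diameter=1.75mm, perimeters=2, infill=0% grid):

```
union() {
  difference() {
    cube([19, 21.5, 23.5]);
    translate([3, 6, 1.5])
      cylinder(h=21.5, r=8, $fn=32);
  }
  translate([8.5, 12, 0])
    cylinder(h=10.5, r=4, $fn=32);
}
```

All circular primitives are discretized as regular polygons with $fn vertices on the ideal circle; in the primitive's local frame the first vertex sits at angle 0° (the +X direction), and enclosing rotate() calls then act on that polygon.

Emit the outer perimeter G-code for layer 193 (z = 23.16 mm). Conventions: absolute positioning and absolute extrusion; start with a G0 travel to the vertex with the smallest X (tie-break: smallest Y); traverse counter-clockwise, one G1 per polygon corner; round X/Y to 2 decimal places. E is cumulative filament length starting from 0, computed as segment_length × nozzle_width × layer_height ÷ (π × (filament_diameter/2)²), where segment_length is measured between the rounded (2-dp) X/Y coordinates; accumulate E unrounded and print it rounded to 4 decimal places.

G0 X0.00 Y0.00 Z23.16
G1 X19.00 Y0.00 E0.2370
G1 X19.00 Y21.50 E0.5051
G1 X0.00 Y21.50 E0.7421
G1 X0.00 Y0.00 E1.0103

At z = 23.16 mm: the cube is present — its section is the full 19×21.5 rectangle; the cylinder at (3, 6) is not intersected at this z (z outside [1.5, 23]); After the difference (first − rest): none of the subtracted shapes is present at this height, so the 19×21.5 cube is unchanged — 1 connected region; the cylinder at (8.5, 12) does not reach this height (z outside [0, 10.5]); Taking the union: only the result so far is present, so the union is just that shape — 1 connected region. The outline is a single polygon with 4 vertices. Extrusion per mm of travel: 0.25 × 0.12 / (π × 0.875²) = 0.012473. Accumulating E over each segment gives final E = 1.0103.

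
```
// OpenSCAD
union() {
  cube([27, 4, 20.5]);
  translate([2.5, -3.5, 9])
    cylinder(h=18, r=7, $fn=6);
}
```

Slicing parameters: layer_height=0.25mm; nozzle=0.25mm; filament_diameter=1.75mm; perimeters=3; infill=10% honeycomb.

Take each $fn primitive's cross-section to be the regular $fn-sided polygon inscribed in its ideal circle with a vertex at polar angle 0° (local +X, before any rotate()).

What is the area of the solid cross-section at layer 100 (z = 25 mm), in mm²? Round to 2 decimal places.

127.31 mm²

At z = 25 mm: the cube is not intersected at this z (z outside [0, 20.5]); the r=7 cylinder at (2.5, -3.5) contributes a regular 6-gon of circumradius 7 (area = (6/2)·7.000²·sin(360°/6) = 127.31 mm²); Combining (union): only the r=7 cylinder at (2.5, -3.5) is present, so the union is just that shape — area = 127.31 mm². Overall, the cross-section is a single solid region. Net area = 127.31 mm².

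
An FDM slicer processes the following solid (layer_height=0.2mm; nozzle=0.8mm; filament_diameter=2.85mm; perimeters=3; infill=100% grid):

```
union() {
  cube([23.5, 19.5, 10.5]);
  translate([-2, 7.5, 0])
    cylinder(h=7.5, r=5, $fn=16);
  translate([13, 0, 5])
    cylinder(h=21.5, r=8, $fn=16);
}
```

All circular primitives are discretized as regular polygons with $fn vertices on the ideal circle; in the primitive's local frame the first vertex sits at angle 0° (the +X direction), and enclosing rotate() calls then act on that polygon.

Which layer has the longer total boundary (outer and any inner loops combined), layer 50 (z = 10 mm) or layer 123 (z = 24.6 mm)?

Layer 50 (z = 10): the cube is present — its section is the full 23.5×19.5 rectangle (perimeter 86.00 mm); the cylinder at (-2, 7.5) does not reach this height (z outside [0, 7.5]); the cylinder at (13, 0): section is a regular 16-gon, circumradius r=8 (perimeter = 2·16·8.000·sin(180°/16) = 49.94 mm); Combining (union): the regions partially overlap (shared area 97.97 mm²), so the edge portions inside another operand are dropped and the merged outline is re-measured after clipping — boundary = 94.97 mm. So its perimeter = 94.97 mm. Layer 123 (z = 24.6): the cube does not reach this height (z outside [0, 10.5]); the cylinder at (-2, 7.5) is absent (z outside [0, 7.5]); the r=8 cylinder at (13, 0) contributes a regular 16-gon of circumradius 8 (perimeter = 2·16·8.000·sin(180°/16) = 49.94 mm); Combining (union): only the r=8 cylinder at (13, 0) is present, so the union is just that shape — boundary = 49.94 mm. So its perimeter = 49.94 mm. Layer 50 is larger (94.97 vs 49.94 mm).

layer 50 (z = 10 mm)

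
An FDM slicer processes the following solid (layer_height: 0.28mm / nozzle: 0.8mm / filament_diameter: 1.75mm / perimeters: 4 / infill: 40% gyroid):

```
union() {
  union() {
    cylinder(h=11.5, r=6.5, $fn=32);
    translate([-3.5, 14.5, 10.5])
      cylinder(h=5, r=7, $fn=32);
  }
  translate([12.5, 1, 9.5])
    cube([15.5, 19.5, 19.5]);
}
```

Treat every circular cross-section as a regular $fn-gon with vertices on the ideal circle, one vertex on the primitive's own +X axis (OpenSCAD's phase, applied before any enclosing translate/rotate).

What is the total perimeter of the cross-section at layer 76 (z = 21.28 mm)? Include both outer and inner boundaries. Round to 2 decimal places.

At z = 21.28 mm: the cylinder is not intersected at this z (z outside [0, 11.5]); the cylinder at (-3.5, 14.5) does not reach this height (z outside [10.5, 15.5]); Taking the union: nothing is present at this height; the cube at (12.5, 1) is present — its section is the full 15.5×19.5 rectangle (perimeter 70.00 mm); Taking the union: only the 15.5×19.5 cube at (12.5, 1) is present, so the union is just that shape — boundary = 70.00 mm. Overall, the cross-section is a single solid region. Total boundary length (outer) = 70.00 mm.

70.00 mm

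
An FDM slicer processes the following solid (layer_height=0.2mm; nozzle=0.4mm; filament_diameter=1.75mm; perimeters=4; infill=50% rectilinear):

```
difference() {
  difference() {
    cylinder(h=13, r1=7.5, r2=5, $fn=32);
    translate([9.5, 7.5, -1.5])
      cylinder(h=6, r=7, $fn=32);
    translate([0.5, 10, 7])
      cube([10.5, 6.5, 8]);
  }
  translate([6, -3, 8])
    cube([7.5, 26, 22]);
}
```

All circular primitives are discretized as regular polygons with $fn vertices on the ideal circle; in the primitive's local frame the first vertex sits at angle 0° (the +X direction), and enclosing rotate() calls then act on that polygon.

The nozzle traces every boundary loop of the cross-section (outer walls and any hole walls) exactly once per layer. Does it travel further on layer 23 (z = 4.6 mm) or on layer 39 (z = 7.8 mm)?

Layer 23 (z = 4.6): the cone: at t=0.354 of its height the radius interpolates to r₁+(r₂−r₁)t = 6.615, giving a regular 32-gon of that circumradius (perimeter = 2·32·6.615·sin(180°/32) = 41.50 mm); the cylinder at (9.5, 7.5) does not reach this height (z outside [-1.5, 4.5]); the cube at (0.5, 10) does not reach this height (z outside [7, 15]); Taking the first minus the rest: none of the subtracted shapes is present at this height, so the cone is unchanged — boundary = 41.50 mm; the cube at (6, -3) is absent (z outside [8, 30]); After the difference (first − rest): none of the subtracted shapes is present at this height, so the result so far is unchanged — boundary = 41.50 mm. So its perimeter = 41.50 mm. Layer 39 (z = 7.8): the cone contributes a regular 32-gon of circumradius 6.000 (interpolated between r1=7.5 and r2=5 at t=0.600) (perimeter = 2·32·6.000·sin(180°/32) = 37.64 mm); the cylinder at (9.5, 7.5) is not intersected at this z (z outside [-1.5, 4.5]); the cube at (0.5, 10) is present — its section is the full 10.5×6.5 rectangle (perimeter 34.00 mm); Subtracting the remaining from the first: starting from the cone, the 10.5×6.5 cube at (0.5, 10) misses the remaining region (no effect) — boundary = 37.64 mm; the cube at (6, -3) does not reach this height (z outside [8, 30]); After the difference (first − rest): none of the subtracted shapes is present at this height, so the result so far is unchanged — boundary = 37.64 mm. So its perimeter = 37.64 mm. Layer 23 is larger (41.50 vs 37.64 mm).

layer 23 (z = 4.6 mm)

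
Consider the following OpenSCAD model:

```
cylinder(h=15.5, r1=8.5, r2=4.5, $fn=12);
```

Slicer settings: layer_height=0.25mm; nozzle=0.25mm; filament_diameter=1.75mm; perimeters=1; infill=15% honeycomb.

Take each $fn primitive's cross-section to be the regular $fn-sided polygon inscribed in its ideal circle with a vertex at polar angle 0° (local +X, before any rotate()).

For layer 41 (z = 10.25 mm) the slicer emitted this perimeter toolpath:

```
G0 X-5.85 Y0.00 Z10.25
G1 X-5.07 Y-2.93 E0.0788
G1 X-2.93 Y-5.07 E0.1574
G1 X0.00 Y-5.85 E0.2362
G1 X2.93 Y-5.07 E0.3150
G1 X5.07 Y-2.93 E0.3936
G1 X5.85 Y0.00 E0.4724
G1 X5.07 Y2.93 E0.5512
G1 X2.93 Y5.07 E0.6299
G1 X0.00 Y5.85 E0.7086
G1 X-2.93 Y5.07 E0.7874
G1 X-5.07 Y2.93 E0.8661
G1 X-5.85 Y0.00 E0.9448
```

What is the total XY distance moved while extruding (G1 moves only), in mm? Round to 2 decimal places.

Sum the Euclidean lengths of each G1 segment: total = 36.36 mm.

36.36 mm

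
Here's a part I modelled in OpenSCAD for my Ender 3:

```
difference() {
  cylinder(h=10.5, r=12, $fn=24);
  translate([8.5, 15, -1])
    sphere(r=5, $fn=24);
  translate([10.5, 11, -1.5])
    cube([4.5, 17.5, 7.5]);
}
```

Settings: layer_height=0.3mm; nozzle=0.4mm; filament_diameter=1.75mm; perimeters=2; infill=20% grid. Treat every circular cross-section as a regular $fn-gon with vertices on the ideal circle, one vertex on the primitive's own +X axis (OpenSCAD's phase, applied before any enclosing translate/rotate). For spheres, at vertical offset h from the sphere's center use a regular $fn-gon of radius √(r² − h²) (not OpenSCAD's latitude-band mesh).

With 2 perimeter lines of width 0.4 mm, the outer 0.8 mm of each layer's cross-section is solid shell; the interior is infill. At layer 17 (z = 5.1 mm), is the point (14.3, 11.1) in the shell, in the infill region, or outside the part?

outside

At z = 5.1 mm: the r=12 cylinder gives a regular 24-gon of circumradius 12 (constant along its height); the sphere at (8.5, 15) is absent (|z−center|=6.100 > r=5); the cube at (10.5, 11) (footprint 4.5×17.5) is included at this height; After the difference (first − rest): starting from the r=12 cylinder, the 4.5×17.5 cube at (10.5, 11) misses the remaining region (no effect) — 1 connected region. Overall, the cross-section is a single solid region. The nearest boundary edge runs (8.49, 8.49)→(10.39, 6.00); distance from the point to it = 6.20 mm. The point is not inside any of the regions above, so it lies outside the cross-section (6.20 mm from the nearest boundary).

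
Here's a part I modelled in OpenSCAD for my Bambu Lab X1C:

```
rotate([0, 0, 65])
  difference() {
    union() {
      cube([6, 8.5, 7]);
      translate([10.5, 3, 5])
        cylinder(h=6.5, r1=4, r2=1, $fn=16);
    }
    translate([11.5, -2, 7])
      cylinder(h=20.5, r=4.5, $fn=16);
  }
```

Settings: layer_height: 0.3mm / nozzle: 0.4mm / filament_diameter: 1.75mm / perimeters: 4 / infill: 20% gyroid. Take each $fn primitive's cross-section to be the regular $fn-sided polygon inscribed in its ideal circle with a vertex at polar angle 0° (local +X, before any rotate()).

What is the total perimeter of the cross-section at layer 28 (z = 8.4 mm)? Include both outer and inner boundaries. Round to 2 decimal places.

At z = 8.4 mm: the cube is not intersected at this z (z outside [0, 7]); the cone at (10.5, 3) (r1=4→r2=1) has section circumradius 2.431 here — a regular 16-gon (perimeter = 2·16·2.431·sin(180°/16) = 15.18 mm); Merging all regions: only the cone at (10.5, 3) is present, so the union is just that shape — boundary = 15.18 mm; the r=4.5 cylinder at (11.5, -2) gives a regular 16-gon of circumradius 4.5 (constant along its height) (perimeter = 2·16·4.500·sin(180°/16) = 28.09 mm); Taking the first minus the rest: starting from that combined region, the r=4.5 cylinder at (11.5, -2) partially overlaps it — only the 5.08 mm² overlap (of its 61.99 mm²) is removed, clipping the outline — boundary = 14.46 mm; (whole slice rotated 65° about Z — lengths, areas and connectivity unchanged). Overall, the cross-section is a single solid region. Total boundary length (outer) = 14.46 mm.

14.46 mm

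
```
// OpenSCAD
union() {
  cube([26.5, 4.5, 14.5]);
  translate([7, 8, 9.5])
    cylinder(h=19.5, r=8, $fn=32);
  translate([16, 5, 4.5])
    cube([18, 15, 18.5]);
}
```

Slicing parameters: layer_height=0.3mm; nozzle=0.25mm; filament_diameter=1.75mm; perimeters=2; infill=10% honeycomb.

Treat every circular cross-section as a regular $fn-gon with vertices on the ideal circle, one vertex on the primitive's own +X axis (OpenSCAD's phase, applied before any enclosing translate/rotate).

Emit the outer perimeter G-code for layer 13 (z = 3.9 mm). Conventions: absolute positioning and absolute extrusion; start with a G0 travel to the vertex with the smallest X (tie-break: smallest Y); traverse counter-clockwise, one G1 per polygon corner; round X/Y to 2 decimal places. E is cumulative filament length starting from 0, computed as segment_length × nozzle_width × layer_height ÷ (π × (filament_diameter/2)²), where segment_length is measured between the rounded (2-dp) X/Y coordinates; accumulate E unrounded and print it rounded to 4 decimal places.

G0 X0.00 Y0.00 Z3.90
G1 X26.50 Y0.00 E0.8263
G1 X26.50 Y4.50 E0.9666
G1 X0.00 Y4.50 E1.7929
G1 X0.00 Y0.00 E1.9332

At z = 3.9 mm: the 26.5×4.5 cube contributes its full rectangle; the cylinder at (7, 8) is absent (z outside [9.5, 29]); the cube at (16, 5) does not reach this height (z outside [4.5, 23]); Taking the union: only the 26.5×4.5 cube is present, so the union is just that shape — 1 connected region. The outline is a single polygon with 4 vertices. Extrusion per mm of travel: 0.25 × 0.3 / (π × 0.875²) = 0.031181. Accumulating E over each segment gives final E = 1.9332.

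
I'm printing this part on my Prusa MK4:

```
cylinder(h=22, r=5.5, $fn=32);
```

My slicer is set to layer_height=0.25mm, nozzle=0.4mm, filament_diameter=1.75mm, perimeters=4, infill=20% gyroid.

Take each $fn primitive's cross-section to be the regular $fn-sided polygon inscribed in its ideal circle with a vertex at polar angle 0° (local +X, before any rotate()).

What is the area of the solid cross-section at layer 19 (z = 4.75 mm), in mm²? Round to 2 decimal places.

94.42 mm²

At z = 4.75 mm: the r=5.5 cylinder gives a regular 32-gon of circumradius 5.5 (constant along its height) (area = (32/2)·5.500²·sin(360°/32) = 94.42 mm²). Overall, the cross-section is a single solid region. Net area = 94.42 mm².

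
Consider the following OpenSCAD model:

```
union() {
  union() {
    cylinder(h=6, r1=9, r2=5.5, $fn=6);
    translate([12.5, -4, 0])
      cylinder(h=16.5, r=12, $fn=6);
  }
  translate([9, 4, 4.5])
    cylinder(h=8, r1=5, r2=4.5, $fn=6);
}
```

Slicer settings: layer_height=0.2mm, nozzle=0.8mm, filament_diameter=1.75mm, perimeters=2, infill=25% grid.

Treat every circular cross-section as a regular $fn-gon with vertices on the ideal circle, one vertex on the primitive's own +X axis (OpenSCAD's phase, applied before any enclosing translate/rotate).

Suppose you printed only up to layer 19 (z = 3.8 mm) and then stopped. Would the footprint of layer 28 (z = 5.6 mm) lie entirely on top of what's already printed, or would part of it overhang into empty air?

part overhangs

Compare the two slices. At z = 3.8: the cone contributes a regular 6-gon of circumradius 6.783 (interpolated between r1=9 and r2=5.5 at t=0.633) (area = (6/2)·6.783²·sin(360°/6) = 119.55 mm²); the cylinder at (12.5, -4): section is a regular 6-gon, circumradius r=12 (area = (6/2)·12.000²·sin(360°/6) = 374.12 mm²); Taking the union: the regions partially overlap — summed areas 493.67 mm² minus the doubly-counted overlap 28.15 mm² gives 465.52 mm² — area = 465.52 mm²; the cone at (9, 4) is not intersected at this z (z outside [4.5, 12.5]); Merging all regions: only the result so far is present, so the union is just that shape — area = 465.52 mm². At z = 5.6: the cone contributes a regular 6-gon of circumradius 5.733 (interpolated between r1=9 and r2=5.5 at t=0.933) (area = (6/2)·5.733²·sin(360°/6) = 85.40 mm²); the cylinder at (12.5, -4): section is a regular 6-gon, circumradius r=12 (area = (6/2)·12.000²·sin(360°/6) = 374.12 mm²); Combining (union): the regions partially overlap — summed areas 459.52 mm² minus the doubly-counted overlap 17.68 mm² gives 441.84 mm² — area = 441.84 mm²; the cone at (9, 4): at t=0.137 of its height the radius interpolates to r₁+(r₂−r₁)t = 4.931, giving a regular 6-gon of that circumradius (area = (6/2)·4.931²·sin(360°/6) = 63.18 mm²); Taking the union: the regions partially overlap — summed areas 505.02 mm² minus the doubly-counted overlap 48.89 mm² gives 456.13 mm² — area = 456.13 mm². Checking containment: at z = 5.6 the cross-section extends beyond the z = 3.8 cross-section by about 13.92 mm².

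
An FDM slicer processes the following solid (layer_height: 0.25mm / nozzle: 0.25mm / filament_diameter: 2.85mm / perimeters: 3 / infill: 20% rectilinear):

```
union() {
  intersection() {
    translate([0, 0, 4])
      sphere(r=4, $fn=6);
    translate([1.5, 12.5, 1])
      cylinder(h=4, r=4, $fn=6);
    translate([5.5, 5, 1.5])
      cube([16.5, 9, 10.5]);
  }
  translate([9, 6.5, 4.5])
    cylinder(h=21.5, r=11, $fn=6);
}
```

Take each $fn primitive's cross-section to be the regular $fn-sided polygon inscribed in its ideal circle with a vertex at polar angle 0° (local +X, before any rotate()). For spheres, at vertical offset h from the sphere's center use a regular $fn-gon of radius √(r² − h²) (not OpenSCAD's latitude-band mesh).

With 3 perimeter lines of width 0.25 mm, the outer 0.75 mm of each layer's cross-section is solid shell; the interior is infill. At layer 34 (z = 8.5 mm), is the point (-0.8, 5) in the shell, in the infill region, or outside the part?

At z = 8.5 mm: the sphere does not reach this height (|z−center|=4.500 > r=4); the cylinder at (1.5, 12.5) does not reach this height (z outside [1, 5]); the cube at (5.5, 5) is present — its section is the full 16.5×9 rectangle; Keeping only the common overlap: at least one operand is absent at this height, so nothing remains; the cylinder at (9, 6.5): section is a regular 6-gon, circumradius r=11; Taking the union: only the r=11 cylinder at (9, 6.5) is present, so the union is just that shape — 1 connected region. Overall, the cross-section is a single solid region. The nearest boundary edge runs (-2.00, 6.50)→(3.50, -3.03); distance from the point to it = 0.29 mm. The point is inside the cross-section, 0.29 mm from the nearest boundary — within the 0.75 mm shell band (3 × 0.25).

shell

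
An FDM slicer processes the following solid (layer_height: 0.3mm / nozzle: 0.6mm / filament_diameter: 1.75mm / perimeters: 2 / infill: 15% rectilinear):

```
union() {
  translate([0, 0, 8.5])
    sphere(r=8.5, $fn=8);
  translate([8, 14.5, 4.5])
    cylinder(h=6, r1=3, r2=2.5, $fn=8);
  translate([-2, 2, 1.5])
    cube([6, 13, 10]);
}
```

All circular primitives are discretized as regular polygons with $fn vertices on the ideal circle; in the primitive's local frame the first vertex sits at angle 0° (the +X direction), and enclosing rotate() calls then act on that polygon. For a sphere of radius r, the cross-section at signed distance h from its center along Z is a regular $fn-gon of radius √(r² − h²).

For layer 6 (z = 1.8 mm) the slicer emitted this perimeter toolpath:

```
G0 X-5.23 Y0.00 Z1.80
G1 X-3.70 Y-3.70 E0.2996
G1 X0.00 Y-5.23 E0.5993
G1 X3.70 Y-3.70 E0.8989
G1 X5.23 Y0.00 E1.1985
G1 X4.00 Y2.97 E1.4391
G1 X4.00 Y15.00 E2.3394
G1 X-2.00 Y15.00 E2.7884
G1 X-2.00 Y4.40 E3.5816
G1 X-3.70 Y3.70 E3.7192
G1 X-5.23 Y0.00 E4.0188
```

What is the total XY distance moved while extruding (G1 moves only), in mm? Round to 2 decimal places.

Sum the Euclidean lengths of each G1 segment: total = 53.70 mm.

53.70 mm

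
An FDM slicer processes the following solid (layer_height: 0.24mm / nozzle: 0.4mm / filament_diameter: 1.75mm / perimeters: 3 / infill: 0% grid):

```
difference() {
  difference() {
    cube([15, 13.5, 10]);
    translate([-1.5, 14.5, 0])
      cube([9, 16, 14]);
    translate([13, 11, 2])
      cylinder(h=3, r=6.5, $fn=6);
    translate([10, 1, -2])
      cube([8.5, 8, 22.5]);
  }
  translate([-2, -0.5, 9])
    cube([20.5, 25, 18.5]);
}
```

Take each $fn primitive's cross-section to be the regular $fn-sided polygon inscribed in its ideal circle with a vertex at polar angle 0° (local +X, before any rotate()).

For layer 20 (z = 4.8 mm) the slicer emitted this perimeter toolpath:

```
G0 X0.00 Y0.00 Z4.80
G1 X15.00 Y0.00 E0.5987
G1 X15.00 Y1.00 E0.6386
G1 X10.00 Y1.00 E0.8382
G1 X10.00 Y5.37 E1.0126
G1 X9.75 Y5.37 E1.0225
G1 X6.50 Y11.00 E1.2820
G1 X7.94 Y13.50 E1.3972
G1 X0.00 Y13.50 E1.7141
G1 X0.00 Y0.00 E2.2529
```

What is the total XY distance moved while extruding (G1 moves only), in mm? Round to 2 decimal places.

56.45 mm

Sum the Euclidean lengths of each G1 segment: total = 56.45 mm.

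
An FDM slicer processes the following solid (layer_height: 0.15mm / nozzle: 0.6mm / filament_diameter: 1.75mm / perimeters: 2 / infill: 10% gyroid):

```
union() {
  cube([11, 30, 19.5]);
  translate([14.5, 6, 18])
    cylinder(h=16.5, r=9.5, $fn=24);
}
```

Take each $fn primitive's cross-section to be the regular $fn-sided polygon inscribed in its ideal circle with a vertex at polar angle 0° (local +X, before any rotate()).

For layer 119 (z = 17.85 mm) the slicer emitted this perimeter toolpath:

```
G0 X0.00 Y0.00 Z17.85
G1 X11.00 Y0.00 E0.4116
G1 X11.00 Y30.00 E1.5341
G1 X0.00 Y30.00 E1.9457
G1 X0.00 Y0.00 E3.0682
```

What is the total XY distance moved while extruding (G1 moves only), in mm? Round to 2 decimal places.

82.00 mm

Sum the Euclidean lengths of each G1 segment: total = 82.00 mm.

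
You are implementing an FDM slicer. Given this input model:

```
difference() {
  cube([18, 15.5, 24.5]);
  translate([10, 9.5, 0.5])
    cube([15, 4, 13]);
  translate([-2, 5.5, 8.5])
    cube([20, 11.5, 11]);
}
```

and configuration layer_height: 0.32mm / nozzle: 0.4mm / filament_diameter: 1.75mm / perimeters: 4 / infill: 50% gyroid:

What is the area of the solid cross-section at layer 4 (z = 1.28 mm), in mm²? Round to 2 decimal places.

At z = 1.28 mm: the cube (footprint 18×15.5) is included at this height (area 279.00 mm²); the 15×4 cube at (10, 9.5) contributes its full rectangle (area 60.00 mm²); the cube at (-2, 5.5) is absent (z outside [8.5, 19.5]); Taking the first minus the rest: starting from the 18×15.5 cube (279.00 mm²), the 15×4 cube at (10, 9.5) partially overlaps it — only the 32.00 mm² overlap (of its 60.00 mm²) is removed, clipping the outline — area = 247.00 mm². Overall, the cross-section is a single solid region. Net area = 247.00 mm².

247.00 mm²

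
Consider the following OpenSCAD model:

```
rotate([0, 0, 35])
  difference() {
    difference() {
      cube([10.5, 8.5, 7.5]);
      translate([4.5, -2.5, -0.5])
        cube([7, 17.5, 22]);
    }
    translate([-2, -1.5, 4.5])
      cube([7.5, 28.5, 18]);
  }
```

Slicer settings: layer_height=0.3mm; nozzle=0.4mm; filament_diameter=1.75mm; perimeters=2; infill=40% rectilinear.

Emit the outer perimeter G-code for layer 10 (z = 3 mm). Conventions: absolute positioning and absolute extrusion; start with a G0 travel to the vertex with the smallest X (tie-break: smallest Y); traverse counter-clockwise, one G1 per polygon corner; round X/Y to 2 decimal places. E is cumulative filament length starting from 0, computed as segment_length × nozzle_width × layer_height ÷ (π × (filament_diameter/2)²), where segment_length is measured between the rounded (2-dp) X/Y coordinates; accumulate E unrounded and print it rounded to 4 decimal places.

At z = 3 mm: the cube is present — its section is the full 10.5×8.5 rectangle; the cube at (4.5, -2.5) (footprint 7×17.5) is included at this height; After the difference (first − rest): starting from the 10.5×8.5 cube, the 7×17.5 cube at (4.5, -2.5) partially overlaps it — only the 51.00 mm² overlap (of its 122.50 mm²) is removed, clipping the outline — 1 connected region; the cube at (-2, -1.5) is not intersected at this z (z outside [4.5, 22.5]); After the difference (first − rest): none of the subtracted shapes is present at this height, so the result so far is unchanged — 1 connected region; (whole slice rotated 35° about Z — lengths, areas and connectivity unchanged). The outline is a single polygon with 4 vertices. Extrusion per mm of travel: 0.4 × 0.3 / (π × 0.875²) = 0.049890. Accumulating E over each segment gives final E = 1.2974.

G0 X-4.88 Y6.96 Z3.00
G1 X0.00 Y0.00 E0.4241
G1 X3.69 Y2.58 E0.6487
G1 X-1.19 Y9.54 E1.0728
G1 X-4.88 Y6.96 E1.2974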